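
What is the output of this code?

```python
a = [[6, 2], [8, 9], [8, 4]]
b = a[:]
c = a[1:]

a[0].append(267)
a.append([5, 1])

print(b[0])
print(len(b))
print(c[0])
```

Key concept: slice with nested mutation.
Step by step:
`a = [[6, 2], [8, 9], [8, 4]]` → a = [[6, 2], [8, 9], [8, 4]]
`b = a[:]` → b = [[6, 2], [8, 9], [8, 4]]
`c = a[1:]` → c = [[8, 9], [8, 4]]
`a[0].append(267)` → a = [[6, 2, 267], [8, 9], [8, 4]]; b = [[6, 2, 267], [8, 9], [8, 4]]
`a.append([5, 1])` → a = [[6, 2, 267], [8, 9], [8, 4], [5, 1]]
`print(b[0])` → prints [6, 2, 267]
`print(len(b))` → prints 3
`print(c[0])` → prints [8, 9]

Answer:
[6, 2, 267]
3
[8, 9]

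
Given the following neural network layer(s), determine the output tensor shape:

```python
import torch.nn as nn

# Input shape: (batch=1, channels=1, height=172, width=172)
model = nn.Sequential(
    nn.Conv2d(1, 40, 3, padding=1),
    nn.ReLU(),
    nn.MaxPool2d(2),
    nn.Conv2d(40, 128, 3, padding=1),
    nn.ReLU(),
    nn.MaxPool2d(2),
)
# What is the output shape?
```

Input: (1, 1, 172, 172) -> after first Conv2d: (1, 40, 172, 172) -> after first MaxPool2d: (1, 40, 86, 86) -> after second Conv2d: (1, 128, 86, 86) -> Output: (1, 128, 43, 43)

Answer: (1, 128, 43, 43)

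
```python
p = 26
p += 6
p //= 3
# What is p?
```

Trace:
`p = 26` → p = 26
`p += 6` → p = 32
`p //= 3` → p = 10
So p = 10

Answer: 10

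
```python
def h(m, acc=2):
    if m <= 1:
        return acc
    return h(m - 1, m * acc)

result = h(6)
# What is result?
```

Accumulator trace (n, acc): (6, 2) -> (5, 12) -> (4, 60) -> (3, 240) -> (2, 720) -> (1, 1440) -> return 1440

Answer: 1440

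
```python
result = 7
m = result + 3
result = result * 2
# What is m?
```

Trace:
`result = 7` → result = 7
`m = result + 3` → m = 10
`result = result * 2` → result = 14
So m = 10

Answer: 10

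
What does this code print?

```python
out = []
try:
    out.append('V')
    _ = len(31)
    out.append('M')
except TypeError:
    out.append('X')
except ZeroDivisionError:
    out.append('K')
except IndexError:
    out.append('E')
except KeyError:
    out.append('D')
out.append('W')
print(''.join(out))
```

Execution trace: 'V' (try body) → 'X' (except TypeError) → 'W' (after the try/except). Output: VXW

Answer: VXW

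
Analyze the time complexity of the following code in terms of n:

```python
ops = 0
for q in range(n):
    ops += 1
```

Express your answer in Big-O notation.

Each loop level contributes: n. Multiplying the contributions gives O(n).

Answer: O(n)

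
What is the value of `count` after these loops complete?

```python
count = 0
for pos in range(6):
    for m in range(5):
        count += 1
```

6 * 5 = 30
`count` takes the values: 0 → 1 → 2 → 3 → 4 → 5 → 6 → 7 → 8 → 9 → 10 → 11 → 12 → 13 → 14 → 15 → 16 → 17 → 18 → 19 → 20 → 21 → 22 → 23 → 24 → 25 → 26 → 27 → 28 → 29 → 30

Answer: 30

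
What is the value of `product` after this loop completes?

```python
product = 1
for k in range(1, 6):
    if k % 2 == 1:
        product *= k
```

Product of odd numbers 1 to 5
`product` takes the values: 1 → 3 → 15

Answer: 15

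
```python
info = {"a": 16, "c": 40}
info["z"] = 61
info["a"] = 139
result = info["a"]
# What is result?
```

Trace:
`info = {"a": 16, "c": 40}` → info = {'a': 16, 'c': 40}
`info["z"] = 61` → info = {'a': 16, 'c': 40, 'z': 61}
`info["a"] = 139` → info = {'a': 139, 'c': 40, 'z': 61}
`result = info["a"]` → result = 139
So result = 139

Answer: 139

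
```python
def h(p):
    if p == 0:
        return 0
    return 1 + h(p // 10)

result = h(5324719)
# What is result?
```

Count of digits of 5324719: 7

Answer: 7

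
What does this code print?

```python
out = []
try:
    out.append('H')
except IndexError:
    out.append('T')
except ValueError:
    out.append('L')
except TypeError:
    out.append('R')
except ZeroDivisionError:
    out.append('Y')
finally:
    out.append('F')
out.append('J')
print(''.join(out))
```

Execution trace: 'H' (try body, no exception) → 'F' (finally) → 'J' (after the try/except). Output: HFJ

Answer: HFJ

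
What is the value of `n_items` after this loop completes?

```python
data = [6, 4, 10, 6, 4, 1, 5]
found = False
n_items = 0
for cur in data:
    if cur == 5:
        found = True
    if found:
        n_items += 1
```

Count elements after first 5 in [6, 4, 10, 6, 4, 1, 5]
`n_items` takes the values: 0 → 1

Answer: 1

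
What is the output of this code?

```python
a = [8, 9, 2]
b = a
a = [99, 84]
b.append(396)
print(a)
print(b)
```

Key concept: rebinding vs mutation: a is rebound to a new list, b still points at the original.
Step by step:
`a = [8, 9, 2]` → a = [8, 9, 2]
`b = a` → b = [8, 9, 2] (same object as a)
`a = [99, 84]` → a = [99, 84]
`b.append(396)` → b = [8, 9, 2, 396]
`print(a)` → prints [99, 84]
`print(b)` → prints [8, 9, 2, 396]

Answer:
[99, 84]
[8, 9, 2, 396]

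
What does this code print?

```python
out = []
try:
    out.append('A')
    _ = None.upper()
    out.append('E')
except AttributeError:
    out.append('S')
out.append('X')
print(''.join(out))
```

Execution trace: 'A' (try body) → 'S' (except AttributeError) → 'X' (after the try/except). Output: ASX

Answer: ASX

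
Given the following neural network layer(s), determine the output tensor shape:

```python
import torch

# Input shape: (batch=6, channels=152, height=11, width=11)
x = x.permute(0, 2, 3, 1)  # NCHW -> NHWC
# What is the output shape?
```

Input: (6, 152, 11, 11) -> Output: (6, 11, 11, 152)

Answer: (6, 11, 11, 152)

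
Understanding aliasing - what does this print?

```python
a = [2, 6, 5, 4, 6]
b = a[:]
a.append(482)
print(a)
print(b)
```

Key concept: slice [:] creates copy.
Step by step:
`a = [2, 6, 5, 4, 6]` → a = [2, 6, 5, 4, 6]
`b = a[:]` → b = [2, 6, 5, 4, 6]
`a.append(482)` → a = [2, 6, 5, 4, 6, 482]
`print(a)` → prints [2, 6, 5, 4, 6, 482]
`print(b)` → prints [2, 6, 5, 4, 6]

Answer:
[2, 6, 5, 4, 6, 482]
[2, 6, 5, 4, 6]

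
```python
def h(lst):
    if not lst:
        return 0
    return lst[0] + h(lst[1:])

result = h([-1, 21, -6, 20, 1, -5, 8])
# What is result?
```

(-1) + 21 + (-6) + 20 + 1 + (-5) + 8 + 0 = 38

Answer: 38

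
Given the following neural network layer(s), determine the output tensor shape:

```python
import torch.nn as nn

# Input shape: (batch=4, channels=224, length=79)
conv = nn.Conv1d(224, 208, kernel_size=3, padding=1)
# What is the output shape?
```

Input: (4, 224, 79) -> Output: (4, 208, 79)

Answer: (4, 208, 79)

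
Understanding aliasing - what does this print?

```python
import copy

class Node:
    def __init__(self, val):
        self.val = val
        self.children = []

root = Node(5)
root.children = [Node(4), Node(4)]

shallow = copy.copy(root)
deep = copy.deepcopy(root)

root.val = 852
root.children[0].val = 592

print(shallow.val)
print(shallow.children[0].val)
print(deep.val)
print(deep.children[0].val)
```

Key concept: deep copy with custom objects.
Step by step:
`root = Node(5)` → root = Node(val=5, children=[])
`root.children = [Node(4), Node(4)]` → root = Node(val=5, children=[Node(val=4, children=[]), Node(val=4, children=[])])
`shallow = copy.copy(root)` → shallow = Node(val=5, children=[Node(val=4, children=[]), Node(val=4, children=[])])
`deep = copy.deepcopy(root)` → deep = Node(val=5, children=[Node(val=4, children=[]), Node(val=4, children=[])])
`root.val = 852` → root = Node(val=852, children=[Node(val=4, children=[]), Node(val=4, children=[])])
`root.children[0].val = 592` → root = Node(val=852, children=[Node(val=592, children=[]), Node(val=4, children=[])]); shallow = Node(val=5, children=[Node(val=592, children=[]), Node(val=4, children=[])])
`print(shallow.val)` → prints 5
`print(shallow.children[0].val)` → prints 592
`print(deep.val)` → prints 5
`print(deep.children[0].val)` → prints 4

Answer:
5
592
5
4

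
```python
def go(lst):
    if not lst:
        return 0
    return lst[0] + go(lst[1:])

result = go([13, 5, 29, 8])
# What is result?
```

13 + 5 + 29 + 8 + 0 = 55

Answer: 55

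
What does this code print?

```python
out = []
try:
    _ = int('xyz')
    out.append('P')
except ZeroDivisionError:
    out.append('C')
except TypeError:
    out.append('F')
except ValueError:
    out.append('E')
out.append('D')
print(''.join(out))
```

Execution trace: 'E' (except ValueError) → 'D' (after the try/except). Output: ED

Answer: ED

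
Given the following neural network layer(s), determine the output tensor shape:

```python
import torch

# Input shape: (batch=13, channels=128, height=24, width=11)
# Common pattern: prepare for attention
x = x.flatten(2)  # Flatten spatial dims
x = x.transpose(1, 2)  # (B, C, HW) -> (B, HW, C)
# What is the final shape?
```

Input: (13, 128, 24, 11) -> after flatten(2): (13, 128, 264) -> Output: (13, 264, 128)

Answer: (13, 264, 128)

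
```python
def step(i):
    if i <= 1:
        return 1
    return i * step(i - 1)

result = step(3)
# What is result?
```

step(3) = 3 * 2 * 1 = 6

Answer: 6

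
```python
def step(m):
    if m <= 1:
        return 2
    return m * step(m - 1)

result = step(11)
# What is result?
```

step(11) = 11 * 10 * 9 * 8 * 7 * 6 * 5 * 4 * 3 * 2 * 2 = 79833600

Answer: 79833600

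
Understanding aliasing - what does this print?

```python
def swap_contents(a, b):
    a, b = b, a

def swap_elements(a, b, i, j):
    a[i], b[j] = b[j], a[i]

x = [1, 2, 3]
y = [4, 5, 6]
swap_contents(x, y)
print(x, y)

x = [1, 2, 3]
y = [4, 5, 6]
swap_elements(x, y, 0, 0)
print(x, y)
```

Key concept: parameter rebinding vs mutation.
Step by step:
`x = [1, 2, 3]` → x = [1, 2, 3]
`y = [4, 5, 6]` → y = [4, 5, 6]
`swap_contents(x, y)` → no visible change to tracked variables
`print(x, y)` → prints [1, 2, 3] [4, 5, 6]
`x = [1, 2, 3]` → x = [1, 2, 3]
`y = [4, 5, 6]` → y = [4, 5, 6]
`swap_elements(x, y, 0, 0)` → x = [4, 2, 3]; y = [1, 5, 6]
`print(x, y)` → prints [4, 2, 3] [1, 5, 6]

Answer:
[1, 2, 3] [4, 5, 6]
[4, 2, 3] [1, 5, 6]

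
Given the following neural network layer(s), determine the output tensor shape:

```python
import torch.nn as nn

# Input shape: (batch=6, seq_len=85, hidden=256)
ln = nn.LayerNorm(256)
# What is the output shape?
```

Input: (6, 85, 256) -> Output: (6, 85, 256)

Answer: (6, 85, 256)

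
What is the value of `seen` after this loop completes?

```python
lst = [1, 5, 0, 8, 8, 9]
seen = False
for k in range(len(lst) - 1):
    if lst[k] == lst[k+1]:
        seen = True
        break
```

Check consecutive duplicates in [1, 5, 0, 8, 8, 9]
`seen` takes the values: False → True

Answer: True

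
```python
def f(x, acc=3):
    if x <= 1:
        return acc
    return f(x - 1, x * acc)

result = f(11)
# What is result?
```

Accumulator trace (n, acc): (11, 3) -> (10, 33) -> (9, 330) -> (8, 2970) -> (7, 23760) -> (6, 166320) -> (5, 997920) -> (4, 4989600) -> (3, 19958400) -> (2, 59875200) -> (1, 119750400) -> return 119750400

Answer: 119750400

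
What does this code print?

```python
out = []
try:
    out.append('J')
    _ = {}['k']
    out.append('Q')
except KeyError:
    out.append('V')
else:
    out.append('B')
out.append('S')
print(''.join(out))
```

Execution trace: 'J' (try body) → 'V' (except KeyError) → 'S' (after the try/except). Output: JVS

Answer: JVS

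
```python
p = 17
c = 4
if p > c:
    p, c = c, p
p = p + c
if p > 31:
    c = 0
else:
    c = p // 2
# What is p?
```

Trace:
`p = 17` → p = 17
`c = 4` → c = 4
`if p > c: ...` → p > c is True → p = 4; c = 17
`p = p + c` → p = 21
`if p > 31: ...` → p > 31 is False, take else branch → c = 10
So p = 21

Answer: 21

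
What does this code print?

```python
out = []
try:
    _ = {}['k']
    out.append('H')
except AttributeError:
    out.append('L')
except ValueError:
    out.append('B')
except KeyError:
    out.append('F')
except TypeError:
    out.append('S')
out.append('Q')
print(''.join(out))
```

Execution trace: 'F' (except KeyError) → 'Q' (after the try/except). Output: FQ

Answer: FQ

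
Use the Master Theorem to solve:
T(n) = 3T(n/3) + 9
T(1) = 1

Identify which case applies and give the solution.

a=3, b=3, f(n)=9. log_3(3) = 1. Since c=0 < 1, Case 1 applies: T(n) = Θ(n^log_b(a)) = O(n).

Answer: O(n) - Case 1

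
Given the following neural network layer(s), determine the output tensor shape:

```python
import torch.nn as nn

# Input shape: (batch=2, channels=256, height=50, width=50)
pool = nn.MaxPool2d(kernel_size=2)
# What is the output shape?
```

Input: (2, 256, 50, 50) -> Output: (2, 256, 25, 25)

Answer: (2, 256, 25, 25)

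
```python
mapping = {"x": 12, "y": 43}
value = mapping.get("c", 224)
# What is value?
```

Trace:
`mapping = {"x": 12, "y": 43}` → mapping = {'x': 12, 'y': 43}
`value = mapping.get("c", 224)` → value = 224
So value = 224

Answer: 224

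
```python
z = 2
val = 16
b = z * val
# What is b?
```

Trace:
`z = 2` → z = 2
`val = 16` → val = 16
`b = z * val` → b = 32
So b = 32

Answer: 32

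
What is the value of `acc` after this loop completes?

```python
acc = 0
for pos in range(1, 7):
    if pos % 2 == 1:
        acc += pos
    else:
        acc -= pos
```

Add odd, subtract even
`acc` takes the values: 0 → 1 → -1 → 2 → -2 → 3 → -3

Answer: -3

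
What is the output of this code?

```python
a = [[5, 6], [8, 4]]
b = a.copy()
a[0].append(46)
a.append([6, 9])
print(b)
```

Key concept: shallow copy with nested lists.
Step by step:
`a = [[5, 6], [8, 4]]` → a = [[5, 6], [8, 4]]
`b = a.copy()` → b = [[5, 6], [8, 4]]
`a[0].append(46)` → a = [[5, 6, 46], [8, 4]]; b = [[5, 6, 46], [8, 4]]
`a.append([6, 9])` → a = [[5, 6, 46], [8, 4], [6, 9]]
`print(b)` → prints [[5, 6, 46], [8, 4]]

Answer: [[5, 6, 46], [8, 4]]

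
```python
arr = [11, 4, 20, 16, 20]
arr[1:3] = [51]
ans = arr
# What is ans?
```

Trace:
`arr = [11, 4, 20, 16, 20]` → arr = [11, 4, 20, 16, 20]
`arr[1:3] = [51]` → arr = [11, 51, 16, 20]
`ans = arr` → ans = [11, 51, 16, 20]
So ans = [11, 51, 16, 20]

Answer: [11, 51, 16, 20]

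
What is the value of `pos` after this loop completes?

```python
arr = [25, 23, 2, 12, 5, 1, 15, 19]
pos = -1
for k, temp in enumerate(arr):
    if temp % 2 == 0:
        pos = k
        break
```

First even number index in [25, 23, 2, 12, 5, 1, 15, 19]
`pos` takes the values: -1 → 2

Answer: 2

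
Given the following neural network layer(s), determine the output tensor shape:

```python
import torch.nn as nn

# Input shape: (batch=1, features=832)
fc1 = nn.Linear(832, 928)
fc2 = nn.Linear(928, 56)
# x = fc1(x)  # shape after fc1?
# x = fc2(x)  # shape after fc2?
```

Input: (1, 832) -> after fc1: (1, 928) -> Output: (1, 56)

Answer: (1, 56)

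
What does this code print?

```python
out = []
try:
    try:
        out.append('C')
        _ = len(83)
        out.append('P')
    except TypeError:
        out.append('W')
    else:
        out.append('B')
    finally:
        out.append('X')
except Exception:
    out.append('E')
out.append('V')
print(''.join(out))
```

Execution trace: 'C' (inner try body) → 'W' (inner except TypeError) → 'X' (inner finally) → 'V' (after the try/except). Output: CWXV

Answer: CWXV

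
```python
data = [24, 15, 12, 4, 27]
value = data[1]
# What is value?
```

Trace:
`data = [24, 15, 12, 4, 27]` → data = [24, 15, 12, 4, 27]
`value = data[1]` → value = 15
So value = 15

Answer: 15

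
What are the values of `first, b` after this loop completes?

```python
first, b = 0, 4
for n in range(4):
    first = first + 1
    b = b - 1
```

first goes 0→4, b goes 4→0
`first, b` takes the values: (0, 4) → (1, 4) → (1, 3) → (2, 3) → (2, 2) → (3, 2) → (3, 1) → (4, 1) → (4, 0)

Answer: 4, 0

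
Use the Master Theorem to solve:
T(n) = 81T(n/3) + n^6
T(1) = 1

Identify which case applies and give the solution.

a=81, b=3, f(n)=n^6. log_3(81) = 4. Since c=6 > 4 and the regularity condition holds (81(n/3)^6 = (81/3^6)n^6 with 81/3^6 < 1), Case 3 applies: T(n) = Θ(f(n)) = O(n^6).

Answer: O(n^6) - Case 3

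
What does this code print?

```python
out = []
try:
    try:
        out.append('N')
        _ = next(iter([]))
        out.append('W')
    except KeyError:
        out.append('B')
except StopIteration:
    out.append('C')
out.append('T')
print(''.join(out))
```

Execution trace: 'N' (inner try body) → 'C' (outer except StopIteration) → 'T' (after the try/except). Output: NCT

Answer: NCT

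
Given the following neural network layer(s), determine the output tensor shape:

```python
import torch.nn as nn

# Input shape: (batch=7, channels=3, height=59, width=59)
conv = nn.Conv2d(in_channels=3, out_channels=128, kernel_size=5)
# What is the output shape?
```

Input: (7, 3, 59, 59) -> Output: (7, 128, 55, 55)

Answer: (7, 128, 55, 55)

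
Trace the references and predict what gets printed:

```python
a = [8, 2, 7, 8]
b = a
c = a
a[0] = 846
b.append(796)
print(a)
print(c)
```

Key concept: multiple aliases.
Step by step:
`a = [8, 2, 7, 8]` → a = [8, 2, 7, 8]
`b = a` → b = [8, 2, 7, 8] (same object as a)
`c = a` → c = [8, 2, 7, 8] (same object as a, b)
`a[0] = 846` → a = [846, 2, 7, 8] (same object as b, c); b = [846, 2, 7, 8] (same object as a, c); c = [846, 2, 7, 8] (same object as a, b)
`b.append(796)` → a = [846, 2, 7, 8, 796] (same object as b, c); b = [846, 2, 7, 8, 796] (same object as a, c); c = [846, 2, 7, 8, 796] (same object as a, b)
`print(a)` → prints [846, 2, 7, 8, 796]
`print(c)` → prints [846, 2, 7, 8, 796]

Answer:
[846, 2, 7, 8, 796]
[846, 2, 7, 8, 796]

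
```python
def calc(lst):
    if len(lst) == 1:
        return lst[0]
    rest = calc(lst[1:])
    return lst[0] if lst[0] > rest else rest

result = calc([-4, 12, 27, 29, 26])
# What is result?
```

Recursive max over [-4, 12, 27, 29, 26] = 29

Answer: 29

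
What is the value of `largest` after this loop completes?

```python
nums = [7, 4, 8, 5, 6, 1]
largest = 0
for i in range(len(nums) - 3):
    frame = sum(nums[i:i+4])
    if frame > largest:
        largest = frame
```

Max sum of 4-element window in [7, 4, 8, 5, 6, 1]
`largest` takes the values: 0 → 24

Answer: 24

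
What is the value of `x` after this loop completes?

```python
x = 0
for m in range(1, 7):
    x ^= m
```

XOR of 1 to 6
`x` takes the values: 0 → 1 → 3 → 0 → 4 → 1 → 7

Answer: 7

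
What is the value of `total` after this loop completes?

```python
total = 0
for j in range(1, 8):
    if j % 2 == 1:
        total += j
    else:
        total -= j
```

Add odd, subtract even
`total` takes the values: 0 → 1 → -1 → 2 → -2 → 3 → -3 → 4

Answer: 4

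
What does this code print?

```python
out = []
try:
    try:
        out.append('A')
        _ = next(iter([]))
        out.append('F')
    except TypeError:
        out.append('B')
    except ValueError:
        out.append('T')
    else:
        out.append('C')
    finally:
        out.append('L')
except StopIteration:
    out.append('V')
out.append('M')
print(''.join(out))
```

Execution trace: 'A' (try body) → 'L' (finally) → 'V' (outer except StopIteration) → 'M' (after the try/except). Output: ALVM

Answer: ALVM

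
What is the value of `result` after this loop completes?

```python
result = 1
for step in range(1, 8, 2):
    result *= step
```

Product of 1, 3, 5, ... up to 7
`result` takes the values: 1 → 3 → 15 → 105

Answer: 105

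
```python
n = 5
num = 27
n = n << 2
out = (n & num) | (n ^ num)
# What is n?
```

Trace:
`n = 5` → n = 5
`num = 27` → num = 27
`n = n << 2` → n = 20
`out = (n & num) | (n ^ num)` → out = 31
So n = 20

Answer: 20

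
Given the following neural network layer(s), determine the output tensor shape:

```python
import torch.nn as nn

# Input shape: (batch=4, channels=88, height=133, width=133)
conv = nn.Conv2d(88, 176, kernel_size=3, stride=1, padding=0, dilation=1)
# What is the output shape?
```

Input: (4, 88, 133, 133) -> Output: (4, 176, 131, 131)

Answer: (4, 176, 131, 131)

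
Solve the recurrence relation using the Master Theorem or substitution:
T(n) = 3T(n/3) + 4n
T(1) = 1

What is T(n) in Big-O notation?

By Master Theorem: a=3, b=3, f(n)=4n. Since log_3(3) = 1 and f(n) = Θ(n^1), Case 2 applies. T(n) = O(n log n).

Answer: O(n log n)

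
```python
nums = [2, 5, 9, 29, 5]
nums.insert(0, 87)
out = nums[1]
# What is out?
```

Trace:
`nums = [2, 5, 9, 29, 5]` → nums = [2, 5, 9, 29, 5]
`nums.insert(0, 87)` → nums = [87, 2, 5, 9, 29, 5]
`out = nums[1]` → out = 2
So out = 2

Answer: 2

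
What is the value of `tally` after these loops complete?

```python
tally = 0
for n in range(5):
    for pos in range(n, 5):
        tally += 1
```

Upper triangle: 5 + 4 + ... + 1
`tally` takes the values: 0 → 1 → 2 → 3 → 4 → 5 → 6 → 7 → 8 → 9 → 10 → 11 → 12 → 13 → 14 → 15

Answer: 15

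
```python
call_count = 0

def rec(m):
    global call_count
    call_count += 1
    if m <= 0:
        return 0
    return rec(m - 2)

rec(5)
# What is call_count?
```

Linear recursion stepping by 2: 4 calls from m=5 down to ≤0.

Answer: 4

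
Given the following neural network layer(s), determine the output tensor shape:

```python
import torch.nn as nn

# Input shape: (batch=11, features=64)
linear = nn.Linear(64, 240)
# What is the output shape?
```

Input: (11, 64) -> Output: (11, 240)

Answer: (11, 240)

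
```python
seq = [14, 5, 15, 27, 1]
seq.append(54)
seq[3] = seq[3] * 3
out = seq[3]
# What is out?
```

Trace:
`seq = [14, 5, 15, 27, 1]` → seq = [14, 5, 15, 27, 1]
`seq.append(54)` → seq = [14, 5, 15, 27, 1, 54]
`seq[3] = seq[3] * 3` → seq = [14, 5, 15, 81, 1, 54]
`out = seq[3]` → out = 81
So out = 81

Answer: 81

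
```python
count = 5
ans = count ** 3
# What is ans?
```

Trace:
`count = 5` → count = 5
`ans = count ** 3` → ans = 125
So ans = 125

Answer: 125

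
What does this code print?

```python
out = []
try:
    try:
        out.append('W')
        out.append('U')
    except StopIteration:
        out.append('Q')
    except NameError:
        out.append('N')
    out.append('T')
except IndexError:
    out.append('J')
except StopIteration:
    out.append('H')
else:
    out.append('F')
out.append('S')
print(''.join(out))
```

Execution trace: 'W' (inner try body) → 'U' (inner try body, no exception) → 'T' (try body, no exception) → 'F' (else) → 'S' (after the try/except). Output: WUTFS

Answer: WUTFS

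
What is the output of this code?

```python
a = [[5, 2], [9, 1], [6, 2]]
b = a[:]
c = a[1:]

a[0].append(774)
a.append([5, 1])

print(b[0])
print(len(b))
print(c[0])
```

Key concept: slice with nested mutation.
Step by step:
`a = [[5, 2], [9, 1], [6, 2]]` → a = [[5, 2], [9, 1], [6, 2]]
`b = a[:]` → b = [[5, 2], [9, 1], [6, 2]]
`c = a[1:]` → c = [[9, 1], [6, 2]]
`a[0].append(774)` → a = [[5, 2, 774], [9, 1], [6, 2]]; b = [[5, 2, 774], [9, 1], [6, 2]]
`a.append([5, 1])` → a = [[5, 2, 774], [9, 1], [6, 2], [5, 1]]
`print(b[0])` → prints [5, 2, 774]
`print(len(b))` → prints 3
`print(c[0])` → prints [9, 1]

Answer:
[5, 2, 774]
3
[9, 1]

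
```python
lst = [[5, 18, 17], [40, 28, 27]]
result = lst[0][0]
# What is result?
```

Trace:
`lst = [[5, 18, 17], [40, 28, 27]]` → lst = [[5, 18, 17], [40, 28, 27]]
`result = lst[0][0]` → result = 5
So result = 5

Answer: 5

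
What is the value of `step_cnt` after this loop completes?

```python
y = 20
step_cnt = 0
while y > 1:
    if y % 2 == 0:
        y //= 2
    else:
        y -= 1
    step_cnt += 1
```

Steps to reduce 20 to 1
`step_cnt` takes the values: 0 → 1 → 2 → 3 → 4 → 5

Answer: 5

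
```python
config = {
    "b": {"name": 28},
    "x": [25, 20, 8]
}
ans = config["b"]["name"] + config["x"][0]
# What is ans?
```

Trace:
`config = { ...` → config = {'b': {'name': 28}, 'x': [25, 20, 8]}
`ans = config["b"]["name"] + config["x"][0]` → ans = 53
So ans = 53

Answer: 53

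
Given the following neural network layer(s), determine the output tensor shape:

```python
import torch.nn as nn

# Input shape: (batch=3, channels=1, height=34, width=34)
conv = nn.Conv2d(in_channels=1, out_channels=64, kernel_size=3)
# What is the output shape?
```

Input: (3, 1, 34, 34) -> Output: (3, 64, 32, 32)

Answer: (3, 64, 32, 32)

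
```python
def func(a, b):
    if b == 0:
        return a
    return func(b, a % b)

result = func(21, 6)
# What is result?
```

func(21, 6) -> func(6, 3) -> func(3, 0) -> 3

Answer: 3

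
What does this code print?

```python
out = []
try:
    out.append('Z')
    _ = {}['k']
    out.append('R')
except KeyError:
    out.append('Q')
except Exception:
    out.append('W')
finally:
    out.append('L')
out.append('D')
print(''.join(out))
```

Execution trace: 'Z' (try body) → 'Q' (except KeyError) → 'L' (finally) → 'D' (after the try/except). Output: ZQLD

Answer: ZQLD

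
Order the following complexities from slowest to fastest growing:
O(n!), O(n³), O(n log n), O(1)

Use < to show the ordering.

Ordered by growth rate: O(1) < O(n log n) < O(n³) < O(n!)

Answer: O(1) < O(n log n) < O(n³) < O(n!)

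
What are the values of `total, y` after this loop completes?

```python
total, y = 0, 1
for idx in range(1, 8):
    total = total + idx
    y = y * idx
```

Sum and factorial of 1 to 7
`total, y` takes the values: (0, 1) → (1, 1) → (3, 1) → (3, 2) → (6, 2) → (6, 6) → (10, 6) → (10, 24) → (15, 24) → (15, 120) → (21, 120) → (21, 720) → (28, 720) → (28, 5040)

Answer: 28, 5040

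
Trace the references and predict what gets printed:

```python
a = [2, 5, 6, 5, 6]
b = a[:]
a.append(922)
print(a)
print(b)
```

Key concept: slice [:] creates copy.
Step by step:
`a = [2, 5, 6, 5, 6]` → a = [2, 5, 6, 5, 6]
`b = a[:]` → b = [2, 5, 6, 5, 6]
`a.append(922)` → a = [2, 5, 6, 5, 6, 922]
`print(a)` → prints [2, 5, 6, 5, 6, 922]
`print(b)` → prints [2, 5, 6, 5, 6]

Answer:
[2, 5, 6, 5, 6, 922]
[2, 5, 6, 5, 6]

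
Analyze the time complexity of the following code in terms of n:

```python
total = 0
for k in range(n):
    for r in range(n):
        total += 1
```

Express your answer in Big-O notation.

Each loop level contributes: n × n. Multiplying the contributions gives O(n^2).

Answer: O(n^2)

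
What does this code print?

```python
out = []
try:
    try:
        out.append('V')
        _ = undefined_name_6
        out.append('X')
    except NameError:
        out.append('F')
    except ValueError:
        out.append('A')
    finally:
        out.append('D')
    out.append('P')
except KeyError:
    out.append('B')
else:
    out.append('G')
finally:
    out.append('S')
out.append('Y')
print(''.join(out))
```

Execution trace: 'V' (inner try body) → 'F' (inner except NameError) → 'D' (inner finally) → 'P' (try body, no exception) → 'G' (else) → 'S' (finally) → 'Y' (after the try/except). Output: VFDPGSY

Answer: VFDPGSY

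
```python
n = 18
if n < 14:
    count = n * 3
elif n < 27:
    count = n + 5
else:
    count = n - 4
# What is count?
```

Trace:
`n = 18` → n = 18
`if n < 14: ...` → n < 14 is False, n < 27 is True → count = 23
So count = 23

Answer: 23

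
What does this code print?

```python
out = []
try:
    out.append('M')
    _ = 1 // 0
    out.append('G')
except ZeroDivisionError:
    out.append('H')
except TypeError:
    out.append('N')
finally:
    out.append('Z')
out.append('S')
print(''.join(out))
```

Execution trace: 'M' (try body) → 'H' (except ZeroDivisionError) → 'Z' (finally) → 'S' (after the try/except). Output: MHZS

Answer: MHZS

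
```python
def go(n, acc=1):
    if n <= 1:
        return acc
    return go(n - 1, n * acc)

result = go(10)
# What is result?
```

Accumulator trace (n, acc): (10, 1) -> (9, 10) -> (8, 90) -> (7, 720) -> (6, 5040) -> (5, 30240) -> (4, 151200) -> (3, 604800) -> (2, 1814400) -> (1, 3628800) -> return 3628800

Answer: 3628800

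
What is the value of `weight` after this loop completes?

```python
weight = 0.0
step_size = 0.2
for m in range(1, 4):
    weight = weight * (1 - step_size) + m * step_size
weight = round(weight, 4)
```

Moving average with lr=0.2
`weight` takes the values: 0.0 → 0.2 → 0.56 → 1.048

Answer: 1.048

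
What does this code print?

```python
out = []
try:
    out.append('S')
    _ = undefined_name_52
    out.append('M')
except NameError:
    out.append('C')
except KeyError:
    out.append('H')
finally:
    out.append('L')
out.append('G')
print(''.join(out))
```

Execution trace: 'S' (try body) → 'C' (except NameError) → 'L' (finally) → 'G' (after the try/except). Output: SCLG

Answer: SCLG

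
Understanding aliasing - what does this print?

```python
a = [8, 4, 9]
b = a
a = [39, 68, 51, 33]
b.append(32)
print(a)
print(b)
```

Key concept: rebinding vs mutation: a is rebound to a new list, b still points at the original.
Step by step:
`a = [8, 4, 9]` → a = [8, 4, 9]
`b = a` → b = [8, 4, 9] (same object as a)
`a = [39, 68, 51, 33]` → a = [39, 68, 51, 33]
`b.append(32)` → b = [8, 4, 9, 32]
`print(a)` → prints [39, 68, 51, 33]
`print(b)` → prints [8, 4, 9, 32]

Answer:
[39, 68, 51, 33]
[8, 4, 9, 32]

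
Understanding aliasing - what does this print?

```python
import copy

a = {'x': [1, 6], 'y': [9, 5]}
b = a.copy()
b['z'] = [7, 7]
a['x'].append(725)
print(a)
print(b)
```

Key concept: shallow copy of dict with mutable values.
Step by step:
`a = {'x': [1, 6], 'y': [9, 5]}` → a = {'x': [1, 6], 'y': [9, 5]}
`b = a.copy()` → b = {'x': [1, 6], 'y': [9, 5]}
`b['z'] = [7, 7]` → b = {'x': [1, 6], 'y': [9, 5], 'z': [7, 7]}
`a['x'].append(725)` → a = {'x': [1, 6, 725], 'y': [9, 5]}; b = {'x': [1, 6, 725], 'y': [9, 5], 'z': [7, 7]}
`print(a)` → prints {'x': [1, 6, 725], 'y': [9, 5]}
`print(b)` → prints {'x': [1, 6, 725], 'y': [9, 5], 'z': [7, 7]}

Answer:
{'x': [1, 6, 725], 'y': [9, 5]}
{'x': [1, 6, 725], 'y': [9, 5], 'z': [7, 7]}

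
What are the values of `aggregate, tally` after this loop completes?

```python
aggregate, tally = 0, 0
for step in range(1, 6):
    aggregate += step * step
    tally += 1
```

Sum of squares and count
`aggregate, tally` takes the values: (0, 0) → (1, 0) → (1, 1) → (5, 1) → (5, 2) → (14, 2) → (14, 3) → (30, 3) → (30, 4) → (55, 4) → (55, 5)

Answer: 55, 5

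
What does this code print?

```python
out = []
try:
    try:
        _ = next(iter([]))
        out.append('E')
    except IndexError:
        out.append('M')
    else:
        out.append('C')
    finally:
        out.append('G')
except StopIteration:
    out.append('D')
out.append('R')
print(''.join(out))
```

Execution trace: 'G' (finally) → 'D' (outer except StopIteration) → 'R' (after the try/except). Output: GDR

Answer: GDR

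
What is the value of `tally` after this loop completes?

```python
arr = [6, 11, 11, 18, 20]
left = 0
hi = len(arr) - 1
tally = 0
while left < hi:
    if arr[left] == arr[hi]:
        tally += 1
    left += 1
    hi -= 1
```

Count matching pairs from ends
`tally` takes the values: 0

Answer: 0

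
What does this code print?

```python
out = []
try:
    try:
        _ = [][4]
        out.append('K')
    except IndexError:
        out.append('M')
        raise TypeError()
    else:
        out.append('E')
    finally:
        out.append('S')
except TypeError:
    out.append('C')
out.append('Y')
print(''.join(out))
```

Execution trace: 'M' (inner except IndexError) → 'S' (inner finally) → 'C' (outer except TypeError) → 'Y' (after the try/except). Output: MSCY

Answer: MSCY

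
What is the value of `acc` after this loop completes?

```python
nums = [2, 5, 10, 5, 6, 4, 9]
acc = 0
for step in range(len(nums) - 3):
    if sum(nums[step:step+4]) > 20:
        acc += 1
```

Count windows with sum > 20
`acc` takes the values: 0 → 1 → 2 → 3 → 4

Answer: 4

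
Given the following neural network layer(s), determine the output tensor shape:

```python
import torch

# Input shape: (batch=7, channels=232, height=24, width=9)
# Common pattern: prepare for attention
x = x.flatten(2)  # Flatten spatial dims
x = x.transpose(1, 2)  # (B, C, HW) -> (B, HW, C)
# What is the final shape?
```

Input: (7, 232, 24, 9) -> after flatten(2): (7, 232, 216) -> Output: (7, 216, 232)

Answer: (7, 216, 232)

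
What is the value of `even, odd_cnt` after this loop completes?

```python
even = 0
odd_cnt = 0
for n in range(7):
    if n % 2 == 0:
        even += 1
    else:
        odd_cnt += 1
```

Count evens and odds in range(7)
`even, odd_cnt` takes the values: (0, 0) → (1, 0) → (1, 1) → (2, 1) → (2, 2) → (3, 2) → (3, 3) → (4, 3)

Answer: 4, 3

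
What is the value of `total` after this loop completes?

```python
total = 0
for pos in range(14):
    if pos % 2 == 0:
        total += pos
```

Sum of even numbers 0 to 13
`total` takes the values: 0 → 2 → 6 → 12 → 20 → 30 → 42

Answer: 42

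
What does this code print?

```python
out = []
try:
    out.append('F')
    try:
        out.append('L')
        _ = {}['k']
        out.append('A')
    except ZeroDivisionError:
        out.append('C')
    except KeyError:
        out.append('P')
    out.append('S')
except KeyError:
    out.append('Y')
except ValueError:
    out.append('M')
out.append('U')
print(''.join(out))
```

Execution trace: 'F' (try body) → 'L' (inner try body) → 'P' (inner except KeyError) → 'S' (try body, no exception) → 'U' (after the try/except). Output: FLPSU

Answer: FLPSU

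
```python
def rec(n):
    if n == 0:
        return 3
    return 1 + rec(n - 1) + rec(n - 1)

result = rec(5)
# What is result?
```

rec(n) = 1 + 2·rec(n-1), rec(0)=3. Closed form: (3+1)·2^5 - 1 = 127.

Answer: 127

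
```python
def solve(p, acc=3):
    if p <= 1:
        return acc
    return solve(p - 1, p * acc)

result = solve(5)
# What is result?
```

Accumulator trace (n, acc): (5, 3) -> (4, 15) -> (3, 60) -> (2, 180) -> (1, 360) -> return 360

Answer: 360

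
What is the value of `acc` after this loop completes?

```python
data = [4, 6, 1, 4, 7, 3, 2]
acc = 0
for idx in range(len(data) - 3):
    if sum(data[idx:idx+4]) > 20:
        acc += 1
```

Count windows with sum > 20
`acc` takes the values: 0

Answer: 0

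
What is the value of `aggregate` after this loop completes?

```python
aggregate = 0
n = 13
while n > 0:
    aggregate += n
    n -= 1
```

Sum 13 down to 1
`aggregate` takes the values: 0 → 13 → 25 → 36 → 46 → 55 → 63 → 70 → 76 → 81 → 85 → 88 → 90 → 91

Answer: 91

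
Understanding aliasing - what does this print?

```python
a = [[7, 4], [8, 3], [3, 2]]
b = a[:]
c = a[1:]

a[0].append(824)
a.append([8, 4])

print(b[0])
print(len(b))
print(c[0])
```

Key concept: slice with nested mutation.
Step by step:
`a = [[7, 4], [8, 3], [3, 2]]` → a = [[7, 4], [8, 3], [3, 2]]
`b = a[:]` → b = [[7, 4], [8, 3], [3, 2]]
`c = a[1:]` → c = [[8, 3], [3, 2]]
`a[0].append(824)` → a = [[7, 4, 824], [8, 3], [3, 2]]; b = [[7, 4, 824], [8, 3], [3, 2]]
`a.append([8, 4])` → a = [[7, 4, 824], [8, 3], [3, 2], [8, 4]]
`print(b[0])` → prints [7, 4, 824]
`print(len(b))` → prints 3
`print(c[0])` → prints [8, 3]

Answer:
[7, 4, 824]
3
[8, 3]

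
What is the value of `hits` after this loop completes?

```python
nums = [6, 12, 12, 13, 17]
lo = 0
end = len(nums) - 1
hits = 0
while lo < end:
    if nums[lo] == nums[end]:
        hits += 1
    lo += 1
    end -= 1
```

Count matching pairs from ends
`hits` takes the values: 0

Answer: 0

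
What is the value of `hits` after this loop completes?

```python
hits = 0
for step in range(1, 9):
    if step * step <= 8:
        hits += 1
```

Count numbers where step² ≤ 8
`hits` takes the values: 0 → 1 → 2

Answer: 2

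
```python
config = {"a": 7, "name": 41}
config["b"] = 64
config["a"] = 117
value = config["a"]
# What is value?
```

Trace:
`config = {"a": 7, "name": 41}` → config = {'a': 7, 'name': 41}
`config["b"] = 64` → config = {'a': 7, 'name': 41, 'b': 64}
`config["a"] = 117` → config = {'a': 117, 'name': 41, 'b': 64}
`value = config["a"]` → value = 117
So value = 117

Answer: 117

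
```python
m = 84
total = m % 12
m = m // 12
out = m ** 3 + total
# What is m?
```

Trace:
`m = 84` → m = 84
`total = m % 12` → total = 0
`m = m // 12` → m = 7
`out = m ** 3 + total` → out = 343
So m = 7

Answer: 7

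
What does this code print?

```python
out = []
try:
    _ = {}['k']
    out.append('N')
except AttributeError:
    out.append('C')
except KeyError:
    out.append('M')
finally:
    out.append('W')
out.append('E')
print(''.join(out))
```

Execution trace: 'M' (except KeyError) → 'W' (finally) → 'E' (after the try/except). Output: MWE

Answer: MWE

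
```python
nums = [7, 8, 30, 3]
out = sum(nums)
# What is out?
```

Trace:
`nums = [7, 8, 30, 3]` → nums = [7, 8, 30, 3]
`out = sum(nums)` → out = 48
So out = 48

Answer: 48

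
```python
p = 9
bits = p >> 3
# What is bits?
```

Trace:
`p = 9` → p = 9
`bits = p >> 3` → bits = 1
So bits = 1

Answer: 1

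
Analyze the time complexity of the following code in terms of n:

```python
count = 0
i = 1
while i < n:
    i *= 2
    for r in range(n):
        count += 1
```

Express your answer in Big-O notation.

Each loop level contributes: log n × n. Multiplying the contributions gives O(n log n).

Answer: O(n log n)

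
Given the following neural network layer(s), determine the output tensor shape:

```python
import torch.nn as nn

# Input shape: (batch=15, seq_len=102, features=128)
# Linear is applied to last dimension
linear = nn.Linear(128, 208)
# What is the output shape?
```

Input: (15, 102, 128) -> Output: (15, 102, 208)

Answer: (15, 102, 208)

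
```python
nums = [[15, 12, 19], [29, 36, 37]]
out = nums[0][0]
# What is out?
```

Trace:
`nums = [[15, 12, 19], [29, 36, 37]]` → nums = [[15, 12, 19], [29, 36, 37]]
`out = nums[0][0]` → out = 15
So out = 15

Answer: 15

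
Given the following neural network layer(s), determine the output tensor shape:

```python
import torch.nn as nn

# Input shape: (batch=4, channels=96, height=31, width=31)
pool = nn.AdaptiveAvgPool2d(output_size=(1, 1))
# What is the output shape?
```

Input: (4, 96, 31, 31) -> Output: (4, 96, 1, 1)

Answer: (4, 96, 1, 1)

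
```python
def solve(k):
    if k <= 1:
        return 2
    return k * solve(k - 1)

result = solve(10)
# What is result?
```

solve(10) = 10 * 9 * 8 * 7 * 6 * 5 * 4 * 3 * 2 * 2 = 7257600

Answer: 7257600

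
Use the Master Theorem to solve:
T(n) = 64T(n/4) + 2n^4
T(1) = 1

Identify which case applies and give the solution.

a=64, b=4, f(n)=2n^4. log_4(64) = 3. Since c=4 > 3 and the regularity condition holds (64(n/4)^4 = (64/4^4)n^4 with 64/4^4 < 1), Case 3 applies: T(n) = Θ(f(n)) = O(n^4).

Answer: O(n^4) - Case 3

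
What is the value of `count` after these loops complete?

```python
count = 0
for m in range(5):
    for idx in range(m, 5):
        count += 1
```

Upper triangle: 5 + 4 + ... + 1
`count` takes the values: 0 → 1 → 2 → 3 → 4 → 5 → 6 → 7 → 8 → 9 → 10 → 11 → 12 → 13 → 14 → 15

Answer: 15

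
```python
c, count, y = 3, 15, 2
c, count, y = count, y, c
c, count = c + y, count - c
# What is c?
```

Trace:
`c, count, y = 3, 15, 2` → c = 3; count = 15; y = 2
`c, count, y = count, y, c` → c = 15; count = 2; y = 3
`c, count = c + y, count - c` → c = 18; count = -13
So c = 18

Answer: 18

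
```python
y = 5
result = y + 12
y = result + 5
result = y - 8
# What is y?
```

Trace:
`y = 5` → y = 5
`result = y + 12` → result = 17
`y = result + 5` → y = 22
`result = y - 8` → result = 14
So y = 22

Answer: 22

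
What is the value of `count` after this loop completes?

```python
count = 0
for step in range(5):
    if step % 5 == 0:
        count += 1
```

Count numbers divisible by 5 in range(5)
`count` takes the values: 0 → 1

Answer: 1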